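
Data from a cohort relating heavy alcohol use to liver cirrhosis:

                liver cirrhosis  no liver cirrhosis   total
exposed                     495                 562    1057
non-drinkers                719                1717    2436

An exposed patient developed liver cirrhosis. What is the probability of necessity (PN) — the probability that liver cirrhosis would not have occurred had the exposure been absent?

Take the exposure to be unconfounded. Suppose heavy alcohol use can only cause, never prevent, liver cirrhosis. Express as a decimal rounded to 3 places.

PN ≈ 0.370

p₁ = P(outcome | exposed) = 495/1057 = 0.46831
p₀ = P(outcome | unexposed) = 719/2436 = 0.29516
Under exogeneity and monotonicity, PN = (p₁ − p₀)/p₁.
PN = (0.46831 − 0.29516) / 0.46831 ≈ 0.3697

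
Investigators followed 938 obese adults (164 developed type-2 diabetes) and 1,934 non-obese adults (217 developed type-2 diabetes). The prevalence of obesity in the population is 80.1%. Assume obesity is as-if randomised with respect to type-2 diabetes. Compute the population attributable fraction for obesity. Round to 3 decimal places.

PAF ≈ 0.309

p₁ = P(outcome | exposed) = 164/938 = 0.17484
p₀ = P(outcome | unexposed) = 217/1934 = 0.1122
Overall risk P(Y=1) = π·p₁ + (1−π)·p₀ = 0.801×0.17484 + 0.199×0.1122 = 0.16238.
Under exogeneity, PAF = [P(Y=1) − p₀] / P(Y=1).
PAF = (0.16238 − 0.1122) / 0.16238 ≈ 0.3090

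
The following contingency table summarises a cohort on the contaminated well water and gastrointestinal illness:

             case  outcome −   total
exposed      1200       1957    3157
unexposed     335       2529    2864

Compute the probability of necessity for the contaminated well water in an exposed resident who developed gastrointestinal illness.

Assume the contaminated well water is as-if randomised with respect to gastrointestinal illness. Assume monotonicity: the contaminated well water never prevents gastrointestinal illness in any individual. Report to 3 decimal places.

p₁ = P(outcome | exposed) = 1200/3157 = 0.38011
p₀ = P(outcome | unexposed) = 335/2864 = 0.11697
Under exogeneity and monotonicity, PN = (p₁ − p₀)/p₁.
PN = (0.38011 − 0.11697) / 0.38011 ≈ 0.6923

PN ≈ 0.692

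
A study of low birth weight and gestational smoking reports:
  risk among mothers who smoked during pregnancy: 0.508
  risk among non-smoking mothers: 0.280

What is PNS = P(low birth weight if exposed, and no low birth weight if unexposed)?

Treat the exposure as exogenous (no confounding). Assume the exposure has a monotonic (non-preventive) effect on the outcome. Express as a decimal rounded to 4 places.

Let p₁ = 0.508, p₀ = 0.28.
Under exogeneity and monotonicity, PNS = p₁ − p₀.
PNS = 0.508 − 0.28 = 0.228

PNS ≈ 0.2280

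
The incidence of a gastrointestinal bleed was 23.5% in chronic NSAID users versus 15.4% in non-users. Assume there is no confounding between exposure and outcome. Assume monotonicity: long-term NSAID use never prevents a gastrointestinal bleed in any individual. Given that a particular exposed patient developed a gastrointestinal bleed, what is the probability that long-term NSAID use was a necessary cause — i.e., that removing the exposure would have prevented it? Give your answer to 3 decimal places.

p₁ = 0.235, p₀ = 0.154.
Under exogeneity and monotonicity, PN = (p₁ − p₀) / p₁.
PN = (0.235 − 0.154) / 0.235 = 0.081 / 0.235 ≈ 0.3447

PN ≈ 0.345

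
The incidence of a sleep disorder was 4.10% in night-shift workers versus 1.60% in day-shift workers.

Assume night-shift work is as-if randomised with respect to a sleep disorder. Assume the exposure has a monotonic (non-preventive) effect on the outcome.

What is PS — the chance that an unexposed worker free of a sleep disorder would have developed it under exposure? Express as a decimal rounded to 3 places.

p₁ = 0.041, p₀ = 0.016.
Under exogeneity and monotonicity, PS = (p₁ − p₀) / (1 − p₀).
PS = (0.041 − 0.016) / (1 − 0.016) = 0.025 / 0.984 ≈ 0.0254

PS ≈ 0.025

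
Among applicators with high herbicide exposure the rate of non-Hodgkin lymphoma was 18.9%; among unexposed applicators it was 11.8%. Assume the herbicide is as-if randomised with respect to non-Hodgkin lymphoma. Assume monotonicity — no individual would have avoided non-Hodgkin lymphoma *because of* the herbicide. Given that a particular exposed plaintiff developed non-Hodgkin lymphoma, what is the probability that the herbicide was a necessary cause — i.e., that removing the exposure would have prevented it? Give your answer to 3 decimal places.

p₁ = 0.189, p₀ = 0.118.
Under exogeneity and monotonicity, PN = (p₁ − p₀) / p₁.
PN = (0.189 − 0.118) / 0.189 = 0.071 / 0.189 ≈ 0.3757

PN ≈ 0.376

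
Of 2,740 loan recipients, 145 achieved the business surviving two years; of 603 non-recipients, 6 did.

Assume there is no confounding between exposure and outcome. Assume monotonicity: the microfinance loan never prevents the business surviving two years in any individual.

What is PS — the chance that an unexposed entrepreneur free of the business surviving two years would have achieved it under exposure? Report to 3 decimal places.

PS ≈ 0.043

p₁ = P(outcome | exposed) = 145/2740 = 0.05292
p₀ = P(outcome | unexposed) = 6/603 = 0.0099502
Under exogeneity and monotonicity, PS = (p₁ − p₀) / (1 − p₀).
PS = (0.05292 − 0.0099502) / (1 − 0.0099502) = 0.042969 / 0.99005 ≈ 0.0434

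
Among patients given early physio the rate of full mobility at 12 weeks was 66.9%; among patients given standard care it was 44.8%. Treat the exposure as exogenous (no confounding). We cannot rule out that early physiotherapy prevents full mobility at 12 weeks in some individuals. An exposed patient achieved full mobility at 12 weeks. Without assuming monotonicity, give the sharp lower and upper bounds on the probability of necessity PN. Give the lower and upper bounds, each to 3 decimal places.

0.330 ≤ PN ≤ 0.825

p₁ = 0.669, p₀ = 0.448.
Under exogeneity alone the bounds on PN are max{0,(p₁−p₀)/p₁} ≤ PN ≤ min{1,(1−p₀)/p₁}.
  lower = (p₁ − p₀)/p₁ = 0.221 / 0.669 ≈ 0.3303
  upper = min{1, (1 − p₀)/p₁} = 0.552 / 0.669 ≈ 0.8251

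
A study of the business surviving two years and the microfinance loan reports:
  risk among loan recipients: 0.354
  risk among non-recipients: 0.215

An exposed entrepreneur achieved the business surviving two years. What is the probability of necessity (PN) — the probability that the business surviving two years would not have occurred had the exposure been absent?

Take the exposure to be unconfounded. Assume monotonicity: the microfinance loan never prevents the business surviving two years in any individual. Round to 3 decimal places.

PN ≈ 0.393

Let p₁ = 0.354, p₀ = 0.215.
Under exogeneity and monotonicity, PN = (p₁ − p₀) / p₁.
PN = (0.354 − 0.215) / 0.354 = 0.139 / 0.354 ≈ 0.3927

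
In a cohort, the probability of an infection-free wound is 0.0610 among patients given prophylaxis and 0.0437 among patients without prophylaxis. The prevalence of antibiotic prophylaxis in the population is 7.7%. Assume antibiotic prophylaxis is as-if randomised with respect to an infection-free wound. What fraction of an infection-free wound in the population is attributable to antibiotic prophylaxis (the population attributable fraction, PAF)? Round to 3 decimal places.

Let p₁ = 0.061, p₀ = 0.0437.
Overall risk P(Y=1) = π·p₁ + (1−π)·p₀ = 0.077×0.061 + 0.923×0.0437 = 0.045032.
Under exogeneity, PAF = [P(Y=1) − p₀] / P(Y=1).
PAF = (0.045032 − 0.0437) / 0.045032 ≈ 0.0296

PAF ≈ 0.030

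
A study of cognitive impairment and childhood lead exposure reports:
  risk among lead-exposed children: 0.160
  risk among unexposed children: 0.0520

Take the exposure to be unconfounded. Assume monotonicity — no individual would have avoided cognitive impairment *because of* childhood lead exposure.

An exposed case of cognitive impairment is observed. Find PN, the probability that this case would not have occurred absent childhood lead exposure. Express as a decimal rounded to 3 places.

PN ≈ 0.675

Let p₁ = 0.16, p₀ = 0.052.
Under exogeneity and monotonicity, PN = (p₁ − p₀) / p₁.
PN = (0.16 − 0.052) / 0.16 = 0.108 / 0.16 ≈ 0.6750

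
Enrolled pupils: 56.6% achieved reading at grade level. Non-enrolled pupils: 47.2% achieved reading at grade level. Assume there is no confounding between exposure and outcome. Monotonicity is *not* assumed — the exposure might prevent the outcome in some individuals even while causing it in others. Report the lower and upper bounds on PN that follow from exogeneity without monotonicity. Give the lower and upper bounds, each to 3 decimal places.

p₁ = 0.566, p₀ = 0.472.
Under exogeneity alone the bounds on PN are max{0,(p₁−p₀)/p₁} ≤ PN ≤ min{1,(1−p₀)/p₁}.
  lower = (p₁ − p₀)/p₁ = 0.094 / 0.566 ≈ 0.1661
  upper = min{1, (1 − p₀)/p₁} = 0.528 / 0.566 ≈ 0.9329

0.166 ≤ PN ≤ 0.933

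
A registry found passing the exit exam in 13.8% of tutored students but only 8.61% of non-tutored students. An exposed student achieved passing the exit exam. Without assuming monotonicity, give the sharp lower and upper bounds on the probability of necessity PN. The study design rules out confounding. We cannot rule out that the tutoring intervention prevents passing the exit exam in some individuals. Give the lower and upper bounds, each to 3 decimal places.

0.376 ≤ PN ≤ 1.000

p₁ = 0.138, p₀ = 0.0861.
Under exogeneity alone the bounds on PN are max{0,(p₁−p₀)/p₁} ≤ PN ≤ min{1,(1−p₀)/p₁}.
  lower = (p₁ − p₀)/p₁ = 0.0519 / 0.138 ≈ 0.3761
  upper = min{1, (1 − p₀)/p₁} = 0.9139 / 0.138 ≈ 6.6225 → capped at 1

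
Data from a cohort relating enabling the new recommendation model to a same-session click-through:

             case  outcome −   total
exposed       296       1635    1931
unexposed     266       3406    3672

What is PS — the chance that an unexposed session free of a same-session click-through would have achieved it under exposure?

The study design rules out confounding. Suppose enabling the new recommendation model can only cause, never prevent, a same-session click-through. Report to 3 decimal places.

p₁ = P(outcome | exposed) = 296/1931 = 0.15329
p₀ = P(outcome | unexposed) = 266/3672 = 0.07244
Under exogeneity and monotonicity, PS = (p₁ − p₀)/(1 − p₀).
PS = (0.15329 − 0.07244) / 0.92756 ≈ 0.0872

PS ≈ 0.087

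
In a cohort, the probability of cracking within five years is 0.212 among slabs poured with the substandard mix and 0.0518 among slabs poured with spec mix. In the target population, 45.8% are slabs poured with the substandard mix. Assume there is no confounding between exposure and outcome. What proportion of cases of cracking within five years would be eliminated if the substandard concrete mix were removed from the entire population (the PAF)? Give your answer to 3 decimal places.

PAF ≈ 0.586

Let p₁ = 0.212, p₀ = 0.0518.
Overall risk P(Y=1) = π·p₁ + (1−π)·p₀ = 0.458×0.212 + 0.542×0.0518 = 0.12517.
Under exogeneity, PAF = [P(Y=1) − p₀] / P(Y=1).
PAF = (0.12517 − 0.0518) / 0.12517 ≈ 0.5862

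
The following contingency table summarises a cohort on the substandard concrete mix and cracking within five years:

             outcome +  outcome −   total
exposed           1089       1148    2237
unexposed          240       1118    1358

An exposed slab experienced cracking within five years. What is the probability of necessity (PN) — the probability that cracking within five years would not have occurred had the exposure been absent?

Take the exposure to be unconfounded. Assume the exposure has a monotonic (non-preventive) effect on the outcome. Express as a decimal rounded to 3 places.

PN ≈ 0.637

p₁ = P(outcome | exposed) = 1089/2237 = 0.48681
p₀ = P(outcome | unexposed) = 240/1358 = 0.17673
Under exogeneity and monotonicity, PN = (p₁ − p₀) / p₁.
PN = (0.48681 − 0.17673) / 0.48681 = 0.31008 / 0.48681 ≈ 0.6370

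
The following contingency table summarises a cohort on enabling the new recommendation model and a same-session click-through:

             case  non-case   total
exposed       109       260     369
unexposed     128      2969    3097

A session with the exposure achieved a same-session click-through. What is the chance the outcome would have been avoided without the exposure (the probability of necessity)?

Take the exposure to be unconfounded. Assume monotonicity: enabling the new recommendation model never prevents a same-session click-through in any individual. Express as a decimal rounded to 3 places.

p₁ = P(outcome | exposed) = 109/369 = 0.29539
p₀ = P(outcome | unexposed) = 128/3097 = 0.04133
Under exogeneity and monotonicity, PN = (p₁ − p₀)/p₁.
PN = (0.29539 − 0.04133) / 0.29539 ≈ 0.8601

PN ≈ 0.860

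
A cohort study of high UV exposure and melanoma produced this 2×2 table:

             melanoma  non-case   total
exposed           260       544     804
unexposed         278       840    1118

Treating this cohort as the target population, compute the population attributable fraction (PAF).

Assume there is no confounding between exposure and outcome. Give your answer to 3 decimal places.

PAF ≈ 0.112

p₁ = P(outcome | exposed) = 260/804 = 0.32338
p₀ = P(outcome | unexposed) = 278/1118 = 0.24866
Exposure prevalence π = 804/1922 = 0.41831; overall risk P(Y=1) = 0.27992.
Under exogeneity, PAF = [P(Y=1) − p₀]/P(Y=1).
PAF = (0.27992 − 0.24866) / 0.27992 ≈ 0.1117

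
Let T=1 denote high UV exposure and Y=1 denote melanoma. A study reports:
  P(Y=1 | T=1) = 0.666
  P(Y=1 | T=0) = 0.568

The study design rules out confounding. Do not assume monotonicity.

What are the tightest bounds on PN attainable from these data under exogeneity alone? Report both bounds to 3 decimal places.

0.147 ≤ PN ≤ 0.649

Let p₁ = 0.666, p₀ = 0.568.
Under exogeneity alone the bounds on PN are max{0,(p₁−p₀)/p₁} ≤ PN ≤ min{1,(1−p₀)/p₁}.
  lower = (p₁ − p₀)/p₁ = 0.098 / 0.666 ≈ 0.1471
  upper = min{1, (1 − p₀)/p₁} = 0.432 / 0.666 ≈ 0.6486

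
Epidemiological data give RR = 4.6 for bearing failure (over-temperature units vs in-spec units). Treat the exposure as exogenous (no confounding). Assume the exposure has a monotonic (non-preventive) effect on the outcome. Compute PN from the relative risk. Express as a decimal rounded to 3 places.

Under exogeneity and monotonicity, PN = (RR − 1) / RR = 1 − 1/RR.
PN = (4.6 − 1) / 4.6 = 3.6 / 4.6 ≈ 0.7826

PN ≈ 0.783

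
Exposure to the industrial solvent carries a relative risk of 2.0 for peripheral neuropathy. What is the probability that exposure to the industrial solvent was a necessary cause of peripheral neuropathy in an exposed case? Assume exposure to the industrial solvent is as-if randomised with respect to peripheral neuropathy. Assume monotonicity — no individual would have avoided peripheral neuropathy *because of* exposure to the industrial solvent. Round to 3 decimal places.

Under exogeneity and monotonicity, PN = (RR − 1) / RR = 1 − 1/RR.
PN = (2.0 − 1) / 2.0 = 1 / 2.0 ≈ 0.5000

PN ≈ 0.500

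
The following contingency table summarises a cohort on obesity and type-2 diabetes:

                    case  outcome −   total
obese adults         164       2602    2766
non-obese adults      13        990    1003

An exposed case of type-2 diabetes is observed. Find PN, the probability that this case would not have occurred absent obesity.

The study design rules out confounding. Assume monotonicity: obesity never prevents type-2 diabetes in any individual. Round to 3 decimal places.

PN ≈ 0.781

p₁ = P(outcome | exposed) = 164/2766 = 0.059291
p₀ = P(outcome | unexposed) = 13/1003 = 0.012961
Under exogeneity and monotonicity, PN = (p₁ − p₀)/p₁.
PN = (0.059291 − 0.012961) / 0.059291 ≈ 0.7814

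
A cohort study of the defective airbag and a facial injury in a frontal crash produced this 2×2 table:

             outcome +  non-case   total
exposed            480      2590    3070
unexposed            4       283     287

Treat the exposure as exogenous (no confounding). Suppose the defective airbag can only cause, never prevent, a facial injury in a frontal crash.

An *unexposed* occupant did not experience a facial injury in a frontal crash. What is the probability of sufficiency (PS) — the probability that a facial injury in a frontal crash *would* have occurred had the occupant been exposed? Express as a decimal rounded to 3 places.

p₁ = P(outcome | exposed) = 480/3070 = 0.15635
p₀ = P(outcome | unexposed) = 4/287 = 0.013937
Under exogeneity and monotonicity, PS = (p₁ − p₀)/(1 − p₀).
PS = (0.15635 − 0.013937) / 0.98606 ≈ 0.1444

PS ≈ 0.144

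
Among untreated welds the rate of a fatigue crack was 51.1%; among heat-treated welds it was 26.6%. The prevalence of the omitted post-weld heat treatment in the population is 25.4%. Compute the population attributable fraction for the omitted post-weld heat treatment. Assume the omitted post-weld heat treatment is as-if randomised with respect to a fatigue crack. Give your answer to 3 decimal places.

p₁ = 0.511, p₀ = 0.266.
Overall risk P(Y=1) = π·p₁ + (1−π)·p₀ = 0.254×0.511 + 0.746×0.266 = 0.32823.
Under exogeneity, PAF = [P(Y=1) − p₀] / P(Y=1).
PAF = (0.32823 − 0.266) / 0.32823 ≈ 0.1896

PAF ≈ 0.190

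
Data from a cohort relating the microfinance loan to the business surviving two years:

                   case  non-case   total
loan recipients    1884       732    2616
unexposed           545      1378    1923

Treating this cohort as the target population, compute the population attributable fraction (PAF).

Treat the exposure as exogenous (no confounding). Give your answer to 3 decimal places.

PAF ≈ 0.470

p₁ = P(outcome | exposed) = 1884/2616 = 0.72018
p₀ = P(outcome | unexposed) = 545/1923 = 0.28341
Exposure prevalence π = 2616/4539 = 0.57634; overall risk P(Y=1) = 0.53514.
Under exogeneity, PAF = [P(Y=1) − p₀]/P(Y=1).
PAF = (0.53514 − 0.28341) / 0.53514 ≈ 0.4704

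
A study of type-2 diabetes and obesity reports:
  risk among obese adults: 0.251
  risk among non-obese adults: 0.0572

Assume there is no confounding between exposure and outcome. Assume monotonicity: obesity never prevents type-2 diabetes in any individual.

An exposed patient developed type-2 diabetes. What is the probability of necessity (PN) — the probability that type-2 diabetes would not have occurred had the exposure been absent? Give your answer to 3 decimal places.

PN ≈ 0.772

Let p₁ = 0.251, p₀ = 0.0572.
Under exogeneity and monotonicity, PN = (p₁ − p₀) / p₁.
PN = (0.251 − 0.0572) / 0.251 = 0.1938 / 0.251 ≈ 0.7721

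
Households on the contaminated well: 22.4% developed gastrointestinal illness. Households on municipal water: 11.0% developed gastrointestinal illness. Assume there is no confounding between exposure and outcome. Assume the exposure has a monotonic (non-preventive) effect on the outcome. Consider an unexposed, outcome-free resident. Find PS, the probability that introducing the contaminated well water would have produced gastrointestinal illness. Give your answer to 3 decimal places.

PS ≈ 0.128

p₁ = 0.224, p₀ = 0.11.
Under exogeneity and monotonicity, PS = (p₁ − p₀) / (1 − p₀).
PS = (0.224 − 0.11) / (1 − 0.11) = 0.114 / 0.89 ≈ 0.1281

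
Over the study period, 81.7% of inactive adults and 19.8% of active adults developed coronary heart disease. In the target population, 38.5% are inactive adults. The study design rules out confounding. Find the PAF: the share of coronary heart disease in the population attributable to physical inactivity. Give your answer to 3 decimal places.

p₁ = 0.817, p₀ = 0.198.
Overall risk P(Y=1) = π·p₁ + (1−π)·p₀ = 0.385×0.817 + 0.615×0.198 = 0.43632.
Under exogeneity, PAF = [P(Y=1) − p₀] / P(Y=1).
PAF = (0.43632 − 0.198) / 0.43632 ≈ 0.5462

PAF ≈ 0.546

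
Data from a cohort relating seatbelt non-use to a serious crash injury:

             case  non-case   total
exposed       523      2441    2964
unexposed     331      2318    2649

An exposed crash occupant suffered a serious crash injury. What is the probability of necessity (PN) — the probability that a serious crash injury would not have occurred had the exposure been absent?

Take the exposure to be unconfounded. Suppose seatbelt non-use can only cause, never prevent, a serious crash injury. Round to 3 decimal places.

p₁ = P(outcome | exposed) = 523/2964 = 0.17645
p₀ = P(outcome | unexposed) = 331/2649 = 0.12495
Under exogeneity and monotonicity, PN = (p₁ − p₀)/p₁.
PN = (0.17645 − 0.12495) / 0.17645 ≈ 0.2919

PN ≈ 0.292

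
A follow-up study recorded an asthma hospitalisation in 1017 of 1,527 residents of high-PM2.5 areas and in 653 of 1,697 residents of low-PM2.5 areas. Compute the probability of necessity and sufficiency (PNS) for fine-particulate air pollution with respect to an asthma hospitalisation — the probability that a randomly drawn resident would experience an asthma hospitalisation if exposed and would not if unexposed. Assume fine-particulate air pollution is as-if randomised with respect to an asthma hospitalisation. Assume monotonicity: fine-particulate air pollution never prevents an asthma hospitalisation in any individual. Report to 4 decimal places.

p₁ = P(outcome | exposed) = 1017/1527 = 0.66601
p₀ = P(outcome | unexposed) = 653/1697 = 0.3848
Under exogeneity and monotonicity, PNS = p₁ − p₀.
PNS = 0.66601 − 0.3848 = 0.28122

PNS ≈ 0.2812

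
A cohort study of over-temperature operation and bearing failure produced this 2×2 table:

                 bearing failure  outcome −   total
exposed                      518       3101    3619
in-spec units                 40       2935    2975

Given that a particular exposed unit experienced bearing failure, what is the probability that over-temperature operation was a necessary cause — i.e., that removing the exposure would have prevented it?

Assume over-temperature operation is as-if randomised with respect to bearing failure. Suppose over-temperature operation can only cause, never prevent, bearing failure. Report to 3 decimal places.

PN ≈ 0.906

p₁ = P(outcome | exposed) = 518/3619 = 0.14313
p₀ = P(outcome | unexposed) = 40/2975 = 0.013445
Under exogeneity and monotonicity, PN = (p₁ − p₀)/p₁.
PN = (0.14313 − 0.013445) / 0.14313 ≈ 0.9061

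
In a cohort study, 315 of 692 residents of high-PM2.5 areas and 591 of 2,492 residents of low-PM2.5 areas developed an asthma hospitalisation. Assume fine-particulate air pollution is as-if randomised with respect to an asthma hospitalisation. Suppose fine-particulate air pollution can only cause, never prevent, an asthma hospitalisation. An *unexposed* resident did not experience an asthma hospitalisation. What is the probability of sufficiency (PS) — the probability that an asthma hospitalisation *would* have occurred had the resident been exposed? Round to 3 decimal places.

p₁ = P(outcome | exposed) = 315/692 = 0.4552
p₀ = P(outcome | unexposed) = 591/2492 = 0.23716
Under exogeneity and monotonicity, PS = (p₁ − p₀) / (1 − p₀).
PS = (0.4552 − 0.23716) / (1 − 0.23716) = 0.21804 / 0.76284 ≈ 0.2858

PS ≈ 0.286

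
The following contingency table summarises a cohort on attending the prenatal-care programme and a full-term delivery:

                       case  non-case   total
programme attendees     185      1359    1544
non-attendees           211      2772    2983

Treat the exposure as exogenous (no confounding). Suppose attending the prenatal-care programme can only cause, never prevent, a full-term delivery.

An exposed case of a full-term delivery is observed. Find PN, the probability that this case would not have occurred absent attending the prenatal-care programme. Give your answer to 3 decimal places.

PN ≈ 0.410

p₁ = P(outcome | exposed) = 185/1544 = 0.11982
p₀ = P(outcome | unexposed) = 211/2983 = 0.070734
Under exogeneity and monotonicity, PN = (p₁ − p₀) / p₁.
PN = (0.11982 − 0.070734) / 0.11982 = 0.049084 / 0.11982 ≈ 0.4097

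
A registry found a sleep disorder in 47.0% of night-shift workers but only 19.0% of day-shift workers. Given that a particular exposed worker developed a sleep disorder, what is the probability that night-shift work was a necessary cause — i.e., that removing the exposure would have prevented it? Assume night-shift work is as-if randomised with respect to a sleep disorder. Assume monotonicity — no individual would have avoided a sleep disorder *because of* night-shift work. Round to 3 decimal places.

p₁ = 0.47, p₀ = 0.19.
Under exogeneity and monotonicity, PN = (p₁ − p₀) / p₁.
PN = (0.47 − 0.19) / 0.47 = 0.28 / 0.47 ≈ 0.5957

PN ≈ 0.596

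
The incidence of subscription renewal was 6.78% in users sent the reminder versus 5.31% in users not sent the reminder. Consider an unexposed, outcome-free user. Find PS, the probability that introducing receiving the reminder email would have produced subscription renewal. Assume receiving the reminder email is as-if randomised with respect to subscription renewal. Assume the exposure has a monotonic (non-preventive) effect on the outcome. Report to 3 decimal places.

p₁ = 0.0678, p₀ = 0.0531.
Under exogeneity and monotonicity, PS = (p₁ − p₀) / (1 − p₀).
PS = (0.0678 − 0.0531) / (1 − 0.0531) = 0.0147 / 0.9469 ≈ 0.0155

PS ≈ 0.016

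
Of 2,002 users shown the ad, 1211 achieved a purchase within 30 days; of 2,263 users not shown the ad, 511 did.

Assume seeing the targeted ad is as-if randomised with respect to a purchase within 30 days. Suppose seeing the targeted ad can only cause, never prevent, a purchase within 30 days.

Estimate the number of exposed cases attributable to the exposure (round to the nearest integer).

about 759 cases

p₁ = P(outcome | exposed) = 1211/2002 = 0.6049
p₀ = P(outcome | unexposed) = 511/2263 = 0.22581
PN = (p₁ − p₀)/p₁ = (0.6049 − 0.22581) / 0.6049 ≈ 0.62670.
Attributable cases ≈ PN × (exposed cases) = 0.62670 × 1211 ≈ 758.94.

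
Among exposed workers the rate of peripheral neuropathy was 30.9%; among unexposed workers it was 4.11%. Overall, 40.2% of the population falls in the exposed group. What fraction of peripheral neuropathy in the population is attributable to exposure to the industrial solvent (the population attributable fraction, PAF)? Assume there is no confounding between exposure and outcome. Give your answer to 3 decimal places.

p₁ = 0.309, p₀ = 0.0411.
Overall risk P(Y=1) = π·p₁ + (1−π)·p₀ = 0.402×0.309 + 0.598×0.0411 = 0.1488.
Under exogeneity, PAF = [P(Y=1) − p₀] / P(Y=1).
PAF = (0.1488 − 0.0411) / 0.1488 ≈ 0.7238

PAF ≈ 0.724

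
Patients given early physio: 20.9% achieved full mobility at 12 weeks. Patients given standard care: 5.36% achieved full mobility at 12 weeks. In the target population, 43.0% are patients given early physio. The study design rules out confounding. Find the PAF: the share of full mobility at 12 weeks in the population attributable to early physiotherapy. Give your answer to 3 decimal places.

p₁ = 0.209, p₀ = 0.0536.
Overall risk P(Y=1) = π·p₁ + (1−π)·p₀ = 0.43×0.209 + 0.57×0.0536 = 0.12042.
Under exogeneity, PAF = [P(Y=1) − p₀] / P(Y=1).
PAF = (0.12042 − 0.0536) / 0.12042 ≈ 0.5549

PAF ≈ 0.555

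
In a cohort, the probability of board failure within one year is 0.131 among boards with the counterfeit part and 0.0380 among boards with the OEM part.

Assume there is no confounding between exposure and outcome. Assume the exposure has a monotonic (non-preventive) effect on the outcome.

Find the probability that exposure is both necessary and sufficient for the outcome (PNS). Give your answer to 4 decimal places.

Let p₁ = 0.131, p₀ = 0.038.
Under exogeneity and monotonicity, PNS = p₁ − p₀.
PNS = 0.131 − 0.038 = 0.093

PNS ≈ 0.0930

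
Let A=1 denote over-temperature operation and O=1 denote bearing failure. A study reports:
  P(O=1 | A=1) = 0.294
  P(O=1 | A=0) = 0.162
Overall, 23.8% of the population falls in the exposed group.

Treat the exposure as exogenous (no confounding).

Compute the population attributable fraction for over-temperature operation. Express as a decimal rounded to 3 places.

PAF ≈ 0.162

Let p₁ = 0.294, p₀ = 0.162.
Overall risk P(Y=1) = π·p₁ + (1−π)·p₀ = 0.238×0.294 + 0.762×0.162 = 0.19342.
Under exogeneity, PAF = [P(Y=1) − p₀] / P(Y=1).
PAF = (0.19342 − 0.162) / 0.19342 ≈ 0.1624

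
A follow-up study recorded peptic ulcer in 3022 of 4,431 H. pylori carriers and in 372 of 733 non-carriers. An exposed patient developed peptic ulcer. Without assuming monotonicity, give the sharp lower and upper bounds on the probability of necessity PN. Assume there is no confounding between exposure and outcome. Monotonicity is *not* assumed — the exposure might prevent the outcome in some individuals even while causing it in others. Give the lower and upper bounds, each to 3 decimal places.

0.256 ≤ PN ≤ 0.722

p₁ = P(outcome | exposed) = 3022/4431 = 0.68201
p₀ = P(outcome | unexposed) = 372/733 = 0.5075
Under exogeneity alone the bounds on PN are max{0,(p₁−p₀)/p₁} ≤ PN ≤ min{1,(1−p₀)/p₁}.
  lower = (p₁ − p₀)/p₁ = 0.17451 / 0.68201 ≈ 0.2559
  upper = min{1, (1 − p₀)/p₁} = 0.4925 / 0.68201 ≈ 0.7221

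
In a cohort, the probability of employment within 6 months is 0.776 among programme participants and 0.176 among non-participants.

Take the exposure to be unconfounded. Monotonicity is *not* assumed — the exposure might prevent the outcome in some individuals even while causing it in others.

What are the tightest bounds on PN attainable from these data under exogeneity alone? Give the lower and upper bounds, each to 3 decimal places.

Let p₁ = 0.776, p₀ = 0.176.
Under exogeneity alone the bounds on PN are max{0,(p₁−p₀)/p₁} ≤ PN ≤ min{1,(1−p₀)/p₁}.
  lower = (p₁ − p₀)/p₁ = 0.6 / 0.776 ≈ 0.7732
  upper = min{1, (1 − p₀)/p₁} = 0.824 / 0.776 ≈ 1.0619 → capped at 1

0.773 ≤ PN ≤ 1.000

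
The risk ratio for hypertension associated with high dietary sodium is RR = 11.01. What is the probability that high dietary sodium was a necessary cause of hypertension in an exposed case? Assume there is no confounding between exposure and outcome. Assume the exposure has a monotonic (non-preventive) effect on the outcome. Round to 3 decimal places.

Under exogeneity and monotonicity, PN = (RR − 1) / RR = 1 − 1/RR.
PN = (11.01 − 1) / 11.01 = 10.01 / 11.01 ≈ 0.9092

PN ≈ 0.909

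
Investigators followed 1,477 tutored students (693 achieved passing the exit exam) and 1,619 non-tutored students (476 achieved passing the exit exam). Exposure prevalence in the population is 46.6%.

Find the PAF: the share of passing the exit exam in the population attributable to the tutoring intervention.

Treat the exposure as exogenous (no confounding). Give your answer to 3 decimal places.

p₁ = P(outcome | exposed) = 693/1477 = 0.46919
p₀ = P(outcome | unexposed) = 476/1619 = 0.29401
Overall risk P(Y=1) = π·p₁ + (1−π)·p₀ = 0.466×0.46919 + 0.534×0.29401 = 0.37565.
Under exogeneity, PAF = [P(Y=1) − p₀] / P(Y=1).
PAF = (0.37565 − 0.29401) / 0.37565 ≈ 0.2173

PAF ≈ 0.217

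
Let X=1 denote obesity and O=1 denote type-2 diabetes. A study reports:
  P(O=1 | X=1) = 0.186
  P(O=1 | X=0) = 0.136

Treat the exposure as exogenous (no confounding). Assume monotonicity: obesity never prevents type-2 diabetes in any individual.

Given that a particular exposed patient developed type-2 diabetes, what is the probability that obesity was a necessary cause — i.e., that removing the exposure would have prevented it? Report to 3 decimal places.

Let p₁ = 0.186, p₀ = 0.136.
Under exogeneity and monotonicity, PN = (p₁ − p₀) / p₁.
PN = (0.186 − 0.136) / 0.186 = 0.05 / 0.186 ≈ 0.2688

PN ≈ 0.269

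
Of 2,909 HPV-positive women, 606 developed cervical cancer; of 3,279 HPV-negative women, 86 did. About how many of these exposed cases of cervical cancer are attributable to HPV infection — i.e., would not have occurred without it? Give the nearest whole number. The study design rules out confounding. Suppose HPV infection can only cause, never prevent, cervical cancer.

about 530 cases

p₁ = P(outcome | exposed) = 606/2909 = 0.20832
p₀ = P(outcome | unexposed) = 86/3279 = 0.026228
PN = (p₁ − p₀)/p₁ = (0.20832 − 0.026228) / 0.20832 ≈ 0.87410.
Attributable cases ≈ PN × (exposed cases) = 0.87410 × 606 ≈ 529.70.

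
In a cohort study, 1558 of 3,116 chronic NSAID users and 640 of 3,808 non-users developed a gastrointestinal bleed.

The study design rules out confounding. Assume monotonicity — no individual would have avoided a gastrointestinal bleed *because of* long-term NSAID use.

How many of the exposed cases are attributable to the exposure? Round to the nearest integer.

p₁ = P(outcome | exposed) = 1558/3116 = 0.5
p₀ = P(outcome | unexposed) = 640/3808 = 0.16807
PN = (p₁ − p₀)/p₁ = (0.5 − 0.16807) / 0.5 ≈ 0.66387.
Attributable cases ≈ PN × (exposed cases) = 0.66387 × 1558 ≈ 1034.30.

about 1034 cases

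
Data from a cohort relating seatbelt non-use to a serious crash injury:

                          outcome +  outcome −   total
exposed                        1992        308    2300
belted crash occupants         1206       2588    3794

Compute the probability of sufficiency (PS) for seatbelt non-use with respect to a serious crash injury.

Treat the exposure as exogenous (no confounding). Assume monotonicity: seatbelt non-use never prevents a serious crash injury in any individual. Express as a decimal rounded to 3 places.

p₁ = P(outcome | exposed) = 1992/2300 = 0.86609
p₀ = P(outcome | unexposed) = 1206/3794 = 0.31787
Under exogeneity and monotonicity, PS = (p₁ − p₀)/(1 − p₀).
PS = (0.86609 − 0.31787) / 0.68213 ≈ 0.8037

PS ≈ 0.804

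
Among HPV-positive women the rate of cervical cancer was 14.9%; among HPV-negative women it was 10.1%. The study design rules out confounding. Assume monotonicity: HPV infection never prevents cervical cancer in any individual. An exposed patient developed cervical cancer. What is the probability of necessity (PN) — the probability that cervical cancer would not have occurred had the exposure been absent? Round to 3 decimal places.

p₁ = 0.149, p₀ = 0.101.
Under exogeneity and monotonicity, PN = (p₁ − p₀) / p₁.
PN = (0.149 − 0.101) / 0.149 = 0.048 / 0.149 ≈ 0.3221

PN ≈ 0.322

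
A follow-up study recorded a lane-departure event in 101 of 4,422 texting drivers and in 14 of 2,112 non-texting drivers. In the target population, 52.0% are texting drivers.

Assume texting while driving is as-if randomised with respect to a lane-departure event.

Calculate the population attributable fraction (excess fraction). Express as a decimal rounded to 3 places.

PAF ≈ 0.560

p₁ = P(outcome | exposed) = 101/4422 = 0.02284
p₀ = P(outcome | unexposed) = 14/2112 = 0.0066288
Overall risk P(Y=1) = π·p₁ + (1−π)·p₀ = 0.52×0.02284 + 0.48×0.0066288 = 0.015059.
Under exogeneity, PAF = [P(Y=1) − p₀] / P(Y=1).
PAF = (0.015059 − 0.0066288) / 0.015059 ≈ 0.5598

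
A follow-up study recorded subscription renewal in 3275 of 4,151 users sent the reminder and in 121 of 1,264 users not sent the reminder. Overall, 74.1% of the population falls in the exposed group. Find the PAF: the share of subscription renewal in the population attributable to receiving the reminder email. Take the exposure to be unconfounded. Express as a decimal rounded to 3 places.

PAF ≈ 0.843

p₁ = P(outcome | exposed) = 3275/4151 = 0.78897
p₀ = P(outcome | unexposed) = 121/1264 = 0.095728
Overall risk P(Y=1) = π·p₁ + (1−π)·p₀ = 0.741×0.78897 + 0.259×0.095728 = 0.60942.
Under exogeneity, PAF = [P(Y=1) − p₀] / P(Y=1).
PAF = (0.60942 − 0.095728) / 0.60942 ≈ 0.8429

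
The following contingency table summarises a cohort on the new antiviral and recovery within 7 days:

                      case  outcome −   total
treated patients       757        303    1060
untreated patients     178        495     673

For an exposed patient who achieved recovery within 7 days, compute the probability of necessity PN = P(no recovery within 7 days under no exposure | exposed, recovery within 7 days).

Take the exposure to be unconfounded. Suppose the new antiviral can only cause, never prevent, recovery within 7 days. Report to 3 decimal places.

PN ≈ 0.630

p₁ = P(outcome | exposed) = 757/1060 = 0.71415
p₀ = P(outcome | unexposed) = 178/673 = 0.26449
Under exogeneity and monotonicity, PN = (p₁ − p₀)/p₁.
PN = (0.71415 − 0.26449) / 0.71415 ≈ 0.6296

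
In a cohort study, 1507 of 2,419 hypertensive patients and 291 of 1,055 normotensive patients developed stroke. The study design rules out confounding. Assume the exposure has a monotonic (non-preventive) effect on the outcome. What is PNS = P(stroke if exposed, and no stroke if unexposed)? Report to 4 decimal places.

PNS ≈ 0.3472

p₁ = P(outcome | exposed) = 1507/2419 = 0.62298
p₀ = P(outcome | unexposed) = 291/1055 = 0.27583
Under exogeneity and monotonicity, PNS = p₁ − p₀.
PNS = 0.62298 − 0.27583 = 0.34716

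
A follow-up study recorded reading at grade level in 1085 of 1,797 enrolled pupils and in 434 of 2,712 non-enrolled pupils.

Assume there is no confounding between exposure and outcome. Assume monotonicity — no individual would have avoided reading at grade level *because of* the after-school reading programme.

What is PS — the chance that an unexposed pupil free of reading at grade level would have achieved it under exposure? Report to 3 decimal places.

p₁ = P(outcome | exposed) = 1085/1797 = 0.60378
p₀ = P(outcome | unexposed) = 434/2712 = 0.16003
Under exogeneity and monotonicity, PS = (p₁ − p₀) / (1 − p₀).
PS = (0.60378 − 0.16003) / (1 − 0.16003) = 0.44375 / 0.83997 ≈ 0.5283

PS ≈ 0.528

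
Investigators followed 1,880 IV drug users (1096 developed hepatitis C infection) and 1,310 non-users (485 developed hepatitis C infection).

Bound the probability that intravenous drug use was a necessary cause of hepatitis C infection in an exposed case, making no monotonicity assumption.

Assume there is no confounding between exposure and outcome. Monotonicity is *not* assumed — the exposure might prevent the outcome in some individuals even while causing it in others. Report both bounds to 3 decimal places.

p₁ = P(outcome | exposed) = 1096/1880 = 0.58298
p₀ = P(outcome | unexposed) = 485/1310 = 0.37023
Under exogeneity alone the bounds on PN are max{0,(p₁−p₀)/p₁} ≤ PN ≤ min{1,(1−p₀)/p₁}.
  lower = (p₁ − p₀)/p₁ = 0.21275 / 0.58298 ≈ 0.3649
  upper = min{1, (1 − p₀)/p₁} = 0.62977 / 0.58298 ≈ 1.0803 → capped at 1

0.365 ≤ PN ≤ 1.000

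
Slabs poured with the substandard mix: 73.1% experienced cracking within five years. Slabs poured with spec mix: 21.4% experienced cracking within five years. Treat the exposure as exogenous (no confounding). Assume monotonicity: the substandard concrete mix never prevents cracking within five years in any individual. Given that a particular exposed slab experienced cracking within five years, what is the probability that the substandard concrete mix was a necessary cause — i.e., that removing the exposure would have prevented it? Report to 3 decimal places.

PN ≈ 0.707

p₁ = 0.731, p₀ = 0.214.
Under exogeneity and monotonicity, PN = (p₁ − p₀) / p₁.
PN = (0.731 − 0.214) / 0.731 = 0.517 / 0.731 ≈ 0.7073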